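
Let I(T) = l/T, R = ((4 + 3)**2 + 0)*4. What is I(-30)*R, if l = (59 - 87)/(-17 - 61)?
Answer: -1372/585 ≈ -2.3453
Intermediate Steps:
l = 14/39 (l = -28/(-78) = -28*(-1/78) = 14/39 ≈ 0.35897)
R = 196 (R = (7**2 + 0)*4 = (49 + 0)*4 = 49*4 = 196)
I(T) = 14/(39*T)
I(-30)*R = ((14/39)/(-30))*196 = ((14/39)*(-1/30))*196 = -7/585*196 = -1372/585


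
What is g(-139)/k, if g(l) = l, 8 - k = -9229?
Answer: -139/9237 ≈ -0.015048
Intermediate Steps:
k = 9237 (k = 8 - 1*(-9229) = 8 + 9229 = 9237)
g(-139)/k = -139/9237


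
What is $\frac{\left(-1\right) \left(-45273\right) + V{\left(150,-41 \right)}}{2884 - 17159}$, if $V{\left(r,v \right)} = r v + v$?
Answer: $- \frac{39082}{14275} \approx -2.7378$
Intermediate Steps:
$V{\left(r,v \right)} = v + r v$
$\frac{\left(-1\right) \left(-45273\right) + V{\left(150,-41 \right)}}{2884 - 17159} = \frac{\left(-1\right) \left(-45273\right) - 41 \left(1 + 150\right)}{2884 - 17159} = \frac{45273 - 6191}{-14275} = \left(45273 - 6191\right) \left(- \frac{1}{14275}\right) = 39082 \left(- \frac{1}{14275}\right) = - \frac{39082}{14275}$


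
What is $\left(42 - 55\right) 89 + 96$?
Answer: $-1061$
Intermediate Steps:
$\left(42 - 55\right) 89 + 96 = \left(-13\right) 89 + 96 = -1157 + 96 = -1061$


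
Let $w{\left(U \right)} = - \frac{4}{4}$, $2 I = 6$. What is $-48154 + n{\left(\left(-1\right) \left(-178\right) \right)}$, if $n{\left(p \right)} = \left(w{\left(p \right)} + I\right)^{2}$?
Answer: $-48150$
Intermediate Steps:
$I = 3$ ($I = \frac{1}{2} \cdot 6 = 3$)
$w{\left(U \right)} = -1$ ($w{\left(U \right)} = \left(-4\right) \frac{1}{4} = -1$)
$n{\left(p \right)} = 4$ ($n{\left(p \right)} = \left(-1 + 3\right)^{2} = 2^{2} = 4$)
$-48154 + n{\left(\left(-1\right) \left(-178\right) \right)} = -48154 + 4 = -48150$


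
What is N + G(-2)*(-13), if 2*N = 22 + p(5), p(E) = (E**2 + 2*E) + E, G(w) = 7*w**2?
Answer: -333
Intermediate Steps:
p(E) = E**2 + 3*E
N = 31 (N = (22 + 5*(3 + 5))/2 = (22 + 5*8)/2 = (22 + 40)/2 = (1/2)*62 = 31)
N + G(-2)*(-13) = 31 + (7*(-2)**2)*(-13) = 31 + (7*4)*(-13) = 31 + 28*(-13) = 31 - 364 = -333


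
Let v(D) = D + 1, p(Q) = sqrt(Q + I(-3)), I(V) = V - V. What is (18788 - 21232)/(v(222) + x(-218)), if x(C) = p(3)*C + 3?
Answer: 69043/11437 + 66599*sqrt(3)/11437 ≈ 16.123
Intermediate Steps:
I(V) = 0
p(Q) = sqrt(Q) (p(Q) = sqrt(Q + 0) = sqrt(Q))
v(D) = 1 + D
x(C) = 3 + C*sqrt(3) (x(C) = sqrt(3)*C + 3 = C*sqrt(3) + 3 = 3 + C*sqrt(3))
(18788 - 21232)/(v(222) + x(-218)) = (18788 - 21232)/((1 + 222) + (3 - 218*sqrt(3))) = -2444/(223 + (3 - 218*sqrt(3))) = -2444/(226 - 218*sqrt(3))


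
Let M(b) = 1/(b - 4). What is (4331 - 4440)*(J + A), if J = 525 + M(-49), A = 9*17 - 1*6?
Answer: -3882035/53 ≈ -73246.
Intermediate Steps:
M(b) = 1/(-4 + b)
A = 147 (A = 153 - 6 = 147)
J = 27824/53 (J = 525 + 1/(-4 - 49) = 525 + 1/(-53) = 525 - 1/53 = 27824/53 ≈ 524.98)
(4331 - 4440)*(J + A) = (4331 - 4440)*(27824/53 + 147) = -109*35615/53 = -3882035/53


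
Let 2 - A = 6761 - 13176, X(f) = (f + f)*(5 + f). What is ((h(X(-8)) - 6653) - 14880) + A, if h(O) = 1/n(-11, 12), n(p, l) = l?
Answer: -181391/12 ≈ -15116.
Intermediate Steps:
X(f) = 2*f*(5 + f) (X(f) = (2*f)*(5 + f) = 2*f*(5 + f))
h(O) = 1/12
A = 6417 (A = 2 - (6761 - 13176) = 2 - 1*(-6415) = 2 + 6415 = 6417)
((h(X(-8)) - 6653) - 14880) + A = ((1/12 - 6653) - 14880) + 6417 = (-79835/12 - 14880) + 6417 = -258395/12 + 6417 = -181391/12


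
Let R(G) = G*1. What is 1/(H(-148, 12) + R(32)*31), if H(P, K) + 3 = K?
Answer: 1/1001 ≈ 0.00099900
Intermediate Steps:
H(P, K) = -3 + K
R(G) = G
1/(H(-148, 12) + R(32)*31) = 1/((-3 + 12) + 32*31) = 1/(9 + 992) = 1/1001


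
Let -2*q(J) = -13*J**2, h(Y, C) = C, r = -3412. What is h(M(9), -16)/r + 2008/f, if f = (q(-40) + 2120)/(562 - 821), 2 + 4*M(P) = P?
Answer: -55446417/1334945 ≈ -41.535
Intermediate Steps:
M(P) = -1/2 + P/4
q(J) = 13*J**2/2 (q(J) = -(-13)*J**2/2 = 13*J**2/2)
f = -12520/259 (f = ((13/2)*(-40)**2 + 2120)/(562 - 821) = ((13/2)*1600 + 2120)/(-259) = (10400 + 2120)*(-1/259) = 12520*(-1/259) = -12520/259 ≈ -48.340)
h(M(9), -16)/r + 2008/f = -16/(-3412) + 2008/(-12520/259) = -16*(-1/3412) + 2008*(-259/12520) = 4/853 - 65009/1565 = -55446417/1334945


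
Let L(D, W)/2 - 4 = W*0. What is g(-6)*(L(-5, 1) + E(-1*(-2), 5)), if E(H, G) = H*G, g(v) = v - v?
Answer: 0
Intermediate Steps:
L(D, W) = 8 (L(D, W) = 8 + 2*(W*0) = 8 + 2*0 = 8 + 0 = 8)
g(v) = 0
E(H, G) = G*H
g(-6)*(L(-5, 1) + E(-1*(-2), 5)) = 0*(8 + 5*(-1*(-2))) = 0*(8 + 5*2) = 0*(8 + 10) = 0*18 = 0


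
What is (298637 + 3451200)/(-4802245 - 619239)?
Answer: -3749837/5421484 ≈ -0.69166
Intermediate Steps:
(298637 + 3451200)/(-4802245 - 619239) = 3749837/(-5421484) = 3749837*(-1/5421484) = -3749837/5421484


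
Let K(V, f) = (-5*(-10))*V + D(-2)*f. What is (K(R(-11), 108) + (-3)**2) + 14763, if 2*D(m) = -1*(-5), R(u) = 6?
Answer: 15342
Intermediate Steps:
D(m) = 5/2 (D(m) = (-1*(-5))/2 = (1/2)*5 = 5/2)
K(V, f) = 50*V + 5*f/2 (K(V, f) = (-5*(-10))*V + 5*f/2 = 50*V + 5*f/2)
(K(R(-11), 108) + (-3)**2) + 14763 = ((50*6 + (5/2)*108) + (-3)**2) + 14763 = ((300 + 270) + 9) + 14763 = (570 + 9) + 14763 = 579 + 14763 = 15342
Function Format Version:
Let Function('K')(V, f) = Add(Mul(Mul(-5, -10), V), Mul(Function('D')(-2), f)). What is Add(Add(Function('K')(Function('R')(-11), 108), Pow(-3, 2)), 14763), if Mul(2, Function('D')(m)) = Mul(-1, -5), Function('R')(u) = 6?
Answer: 15342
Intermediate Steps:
Function('D')(m) = Rational(5, 2) (Function('D')(m) = Mul(Rational(1, 2), Mul(-1, -5)) = Mul(Rational(1, 2), 5) = Rational(5, 2))
Function('K')(V, f) = Add(Mul(50, V), Mul(Rational(5, 2), f)) (Function('K')(V, f) = Add(Mul(Mul(-5, -10), V), Mul(Rational(5, 2), f)) = Add(Mul(50, V), Mul(Rational(5, 2), f)))
Add(Add(Function('K')(Function('R')(-11), 108), Pow(-3, 2)), 14763) = Add(Add(Add(Mul(50, 6), Mul(Rational(5, 2), 108)), Pow(-3, 2)), 14763) = Add(Add(Add(300, 270), 9), 14763) = Add(Add(570, 9), 14763) = Add(579, 14763) = 15342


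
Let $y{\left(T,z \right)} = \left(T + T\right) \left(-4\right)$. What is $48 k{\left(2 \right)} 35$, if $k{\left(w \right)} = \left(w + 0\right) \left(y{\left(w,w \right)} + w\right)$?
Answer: $-47040$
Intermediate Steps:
$y{\left(T,z \right)} = - 8 T$ ($y{\left(T,z \right)} = 2 T \left(-4\right) = - 8 T$)
$k{\left(w \right)} = - 7 w^{2}$ ($k{\left(w \right)} = \left(w + 0\right) \left(- 8 w + w\right) = w \left(- 7 w\right) = - 7 w^{2}$)
$48 k{\left(2 \right)} 35 = 48 \left(- 7 \cdot 2^{2}\right) 35 = 48 \left(\left(-7\right) 4\right) 35 = 48 \left(-28\right) 35 = \left(-1344\right) 35 = -47040$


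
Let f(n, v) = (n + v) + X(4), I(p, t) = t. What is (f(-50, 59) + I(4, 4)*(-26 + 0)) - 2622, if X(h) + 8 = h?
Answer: -2721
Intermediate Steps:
X(h) = -8 + h
f(n, v) = -4 + n + v (f(n, v) = (n + v) + (-8 + 4) = (n + v) - 4 = -4 + n + v)
(f(-50, 59) + I(4, 4)*(-26 + 0)) - 2622 = ((-4 - 50 + 59) + 4*(-26 + 0)) - 2622 = (5 + 4*(-26)) - 2622 = (5 - 104) - 2622 = -99 - 2622 = -2721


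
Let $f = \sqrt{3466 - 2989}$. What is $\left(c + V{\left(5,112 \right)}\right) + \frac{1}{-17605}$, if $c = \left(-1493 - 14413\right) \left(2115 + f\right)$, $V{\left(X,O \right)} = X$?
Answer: $- \frac{592253061926}{17605} - 47718 \sqrt{53} \approx -3.3989 \cdot 10^{7}$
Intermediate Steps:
$f = 3 \sqrt{53}$ ($f = \sqrt{477} = 3 \sqrt{53} \approx 21.84$)
$c = -33641190 - 47718 \sqrt{53}$ ($c = \left(-1493 - 14413\right) \left(2115 + 3 \sqrt{53}\right) = - 15906 \left(2115 + 3 \sqrt{53}\right) = -33641190 - 47718 \sqrt{53} \approx -3.3989 \cdot 10^{7}$)
$\left(c + V{\left(5,112 \right)}\right) + \frac{1}{-17605} = \left(\left(-33641190 - 47718 \sqrt{53}\right) + 5\right) + \frac{1}{-17605} = \left(-33641185 - 47718 \sqrt{53}\right) - \frac{1}{17605} = - \frac{592253061926}{17605} - 47718 \sqrt{53}$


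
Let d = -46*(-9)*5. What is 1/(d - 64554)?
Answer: -1/62484 ≈ -1.6004e-5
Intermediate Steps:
d = 2070 (d = 414*5 = 2070)
1/(d - 64554) = 1/(2070 - 64554) = 1/(-62484) = -1/62484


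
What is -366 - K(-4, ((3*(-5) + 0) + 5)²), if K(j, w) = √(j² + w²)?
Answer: -366 - 4*√626 ≈ -466.08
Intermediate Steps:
-366 - K(-4, ((3*(-5) + 0) + 5)²) = -366 - √((-4)² + (((3*(-5) + 0) + 5)²)²) = -366 - √(16 + (((-15 + 0) + 5)²)²) = -366 - √(16 + ((-15 + 5)²)²) = -366 - √(16 + ((-10)²)²) = -366 - √(16 + 100²) = -366 - √(16 + 10000) = -366 - √10016 = -366 - 4*√626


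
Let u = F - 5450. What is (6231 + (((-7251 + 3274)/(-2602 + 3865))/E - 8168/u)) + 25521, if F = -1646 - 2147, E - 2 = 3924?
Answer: 37315146715819/1175173506 ≈ 31753.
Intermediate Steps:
E = 3926 (E = 2 + 3924 = 3926)
F = -3793
u = -9243 (u = -3793 - 5450 = -9243)
(6231 + (((-7251 + 3274)/(-2602 + 3865))/E - 8168/u)) + 25521 = (6231 + (((-7251 + 3274)/(-2602 + 3865))/3926 - 8168/(-9243))) + 25521 = (6231 + (-3977/1263*(1/3926) - 8168*(-1/9243))) + 25521 = (6231 + (-3977*1/1263*(1/3926) + 8168/9243)) + 25521 = (6231 + (-3977/1263*1/3926 + 8168/9243)) + 25521 = (6231 + (-3977/4958538 + 8168/9243)) + 25521 = (6231 + 1037553307/1175173506) + 25521 = 7323543669193/1175173506 + 25521 = 37315146715819/1175173506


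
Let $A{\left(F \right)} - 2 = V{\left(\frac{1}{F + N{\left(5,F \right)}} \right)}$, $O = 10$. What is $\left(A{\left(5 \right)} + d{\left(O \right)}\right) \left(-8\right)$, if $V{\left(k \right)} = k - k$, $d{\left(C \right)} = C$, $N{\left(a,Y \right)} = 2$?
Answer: $-96$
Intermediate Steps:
$V{\left(k \right)} = 0$
$A{\left(F \right)} = 2$ ($A{\left(F \right)} = 2 + 0 = 2$)
$\left(A{\left(5 \right)} + d{\left(O \right)}\right) \left(-8\right) = \left(2 + 10\right) \left(-8\right) = 12 \left(-8\right) = -96$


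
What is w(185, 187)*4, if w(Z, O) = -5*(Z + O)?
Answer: -7440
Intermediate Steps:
w(Z, O) = -5*O - 5*Z (w(Z, O) = -5*(O + Z) = -5*O - 5*Z)
w(185, 187)*4 = (-5*187 - 5*185)*4 = (-935 - 925)*4 = -1860*4 = -7440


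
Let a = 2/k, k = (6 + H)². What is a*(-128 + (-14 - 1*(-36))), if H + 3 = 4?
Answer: -212/49 ≈ -4.3265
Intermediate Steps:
H = 1 (H = -3 + 4 = 1)
k = 49 (k = (6 + 1)² = 7² = 49)
a = 2/49 ≈ 0.040816
a*(-128 + (-14 - 1*(-36))) = 2*(-128 + (-14 - 1*(-36)))/49 = 2*(-128 + (-14 + 36))/49 = 2*(-128 + 22)/49 = (2/49)*(-106) = -212/49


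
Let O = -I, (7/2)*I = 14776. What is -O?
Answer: 29552/7 ≈ 4221.7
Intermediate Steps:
I = 29552/7 (I = (2/7)*14776 = 29552/7 ≈ 4221.7)
O = -29552/7 (O = -1*29552/7 = -29552/7 ≈ -4221.7)
-O = -1*(-29552/7) = 29552/7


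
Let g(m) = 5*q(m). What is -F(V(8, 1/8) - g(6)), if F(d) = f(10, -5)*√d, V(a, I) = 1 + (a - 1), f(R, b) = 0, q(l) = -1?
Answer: 0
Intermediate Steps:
g(m) = -5 (g(m) = 5*(-1) = -5)
V(a, I) = a (V(a, I) = 1 + (-1 + a) = a)
F(d) = 0 (F(d) = 0*√d = 0)
-F(V(8, 1/8) - g(6)) = -1*0 = 0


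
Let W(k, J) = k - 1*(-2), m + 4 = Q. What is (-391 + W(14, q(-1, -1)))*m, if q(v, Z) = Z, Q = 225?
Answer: -82875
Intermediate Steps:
m = 221 (m = -4 + 225 = 221)
W(k, J) = 2 + k (W(k, J) = k + 2 = 2 + k)
(-391 + W(14, q(-1, -1)))*m = (-391 + (2 + 14))*221 = (-391 + 16)*221 = -375*221 = -82875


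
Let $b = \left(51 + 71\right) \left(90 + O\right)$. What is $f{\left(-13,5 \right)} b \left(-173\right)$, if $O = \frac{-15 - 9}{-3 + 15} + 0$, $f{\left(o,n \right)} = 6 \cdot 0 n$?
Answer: $0$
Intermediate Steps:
$f{\left(o,n \right)} = 0$ ($f{\left(o,n \right)} = 0 n = 0$)
$O = -2$ ($O = - \frac{24}{12} + 0 = \left(-24\right) \frac{1}{12} + 0 = -2 + 0 = -2$)
$b = 10736$ ($b = \left(51 + 71\right) \left(90 - 2\right) = 122 \cdot 88 = 10736$)
$f{\left(-13,5 \right)} b \left(-173\right) = 0 \cdot 10736 \left(-173\right) = 0 \left(-173\right) = 0$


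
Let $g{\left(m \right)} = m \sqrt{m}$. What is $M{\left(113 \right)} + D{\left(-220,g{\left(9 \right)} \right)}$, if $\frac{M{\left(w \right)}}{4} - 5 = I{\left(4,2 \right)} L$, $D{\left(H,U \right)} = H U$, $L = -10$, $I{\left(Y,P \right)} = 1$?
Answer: $-5960$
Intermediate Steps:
$g{\left(m \right)} = m^{\frac{3}{2}}$
$M{\left(w \right)} = -20$ ($M{\left(w \right)} = 20 + 4 \cdot 1 \left(-10\right) = 20 + 4 \left(-10\right) = 20 - 40 = -20$)
$M{\left(113 \right)} + D{\left(-220,g{\left(9 \right)} \right)} = -20 - 220 \cdot 9^{\frac{3}{2}} = -20 - 5940 = -5960$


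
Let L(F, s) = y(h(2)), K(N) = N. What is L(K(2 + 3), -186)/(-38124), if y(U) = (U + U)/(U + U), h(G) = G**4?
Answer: -1/38124 ≈ -2.6230e-5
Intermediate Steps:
y(U) = 1 (y(U) = (2*U)/((2*U)) = (2*U)*(1/(2*U)) = 1)
L(F, s) = 1
L(K(2 + 3), -186)/(-38124) = 1/(-38124) = 1*(-1/38124) = -1/38124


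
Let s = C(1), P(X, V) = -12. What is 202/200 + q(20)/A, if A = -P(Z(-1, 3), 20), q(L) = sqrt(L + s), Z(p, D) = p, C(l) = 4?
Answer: 101/100 + sqrt(6)/6 ≈ 1.4182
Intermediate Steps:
s = 4
q(L) = sqrt(4 + L) (q(L) = sqrt(L + 4) = sqrt(4 + L))
A = 12 (A = -1*(-12) = 12)
202/200 + q(20)/A = 202/200 + sqrt(4 + 20)/12 = 202*(1/200) + sqrt(24)*(1/12) = 101/100 + (2*sqrt(6))*(1/12) = 101/100 + sqrt(6)/6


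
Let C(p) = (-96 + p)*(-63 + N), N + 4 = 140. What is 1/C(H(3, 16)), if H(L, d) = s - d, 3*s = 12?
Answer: -1/7884 ≈ -0.00012684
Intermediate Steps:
N = 136 (N = -4 + 140 = 136)
s = 4 (s = (⅓)*12 = 4)
H(L, d) = 4 - d
C(p) = -7008 + 73*p (C(p) = (-96 + p)*(-63 + 136) = (-96 + p)*73 = -7008 + 73*p)
1/C(H(3, 16)) = 1/(-7008 + 73*(4 - 1*16)) = 1/(-7008 + 73*(4 - 16)) = 1/(-7008 + 73*(-12)) = 1/(-7008 - 876) = 1/(-7884) = -1/7884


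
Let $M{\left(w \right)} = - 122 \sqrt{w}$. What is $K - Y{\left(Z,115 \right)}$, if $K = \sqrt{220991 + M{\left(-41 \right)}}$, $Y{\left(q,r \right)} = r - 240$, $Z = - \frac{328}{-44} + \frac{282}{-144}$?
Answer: $125 + \sqrt{220991 - 122 i \sqrt{41}} \approx 595.1 - 0.83087 i$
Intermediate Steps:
$Z = \frac{1451}{264}$ ($Z = \left(-328\right) \left(- \frac{1}{44}\right) + 282 \left(- \frac{1}{144}\right) = \frac{82}{11} - \frac{47}{24} = \frac{1451}{264} \approx 5.4962$)
$Y{\left(q,r \right)} = -240 + r$ ($Y{\left(q,r \right)} = r - 240 = -240 + r$)
$K = \sqrt{220991 - 122 i \sqrt{41}}$ ($K = \sqrt{220991 - 122 \sqrt{-41}} = \sqrt{220991 - 122 i \sqrt{41}} \approx 470.1 - 0.8309 i$)
$K - Y{\left(Z,115 \right)} = \sqrt{220991 - 122 i \sqrt{41}} - \left(-240 + 115\right) = \sqrt{220991 - 122 i \sqrt{41}} - -125 = \sqrt{220991 - 122 i \sqrt{41}} + 125 = 125 + \sqrt{220991 - 122 i \sqrt{41}}$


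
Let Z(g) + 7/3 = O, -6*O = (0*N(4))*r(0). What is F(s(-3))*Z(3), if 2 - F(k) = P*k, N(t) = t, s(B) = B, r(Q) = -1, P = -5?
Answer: 91/3 ≈ 30.333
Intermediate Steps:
O = 0 (O = -0*4*(-1)/6 = -0*(-1) = -⅙*0 = 0)
Z(g) = -7/3 (Z(g) = -7/3 + 0 = -7/3)
F(k) = 2 + 5*k (F(k) = 2 - (-5)*k = 2 + 5*k)
F(s(-3))*Z(3) = (2 + 5*(-3))*(-7/3) = (2 - 15)*(-7/3) = -13*(-7/3) = 91/3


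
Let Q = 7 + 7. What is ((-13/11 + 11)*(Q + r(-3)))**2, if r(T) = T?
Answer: 11664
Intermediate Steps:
Q = 14
((-13/11 + 11)*(Q + r(-3)))**2 = ((-13/11 + 11)*(14 - 3))**2 = ((-13*1/11 + 11)*11)**2 = ((-13/11 + 11)*11)**2 = ((108/11)*11)**2 = 108**2 = 11664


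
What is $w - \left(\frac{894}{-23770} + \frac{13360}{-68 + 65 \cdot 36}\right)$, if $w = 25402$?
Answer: $\frac{42860332839}{1687670} \approx 25396.0$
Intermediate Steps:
$w - \left(\frac{894}{-23770} + \frac{13360}{-68 + 65 \cdot 36}\right) = 25402 - \left(\frac{894}{-23770} + \frac{13360}{-68 + 65 \cdot 36}\right) = 25402 - \left(894 \left(- \frac{1}{23770}\right) + \frac{13360}{-68 + 2340}\right) = 25402 - \left(- \frac{447}{11885} + \frac{13360}{2272}\right) = 25402 - \left(- \frac{447}{11885} + 13360 \cdot \frac{1}{2272}\right) = 25402 - \left(- \frac{447}{11885} + \frac{835}{142}\right) = 25402 - \frac{9860501}{1687670} = \frac{42860332839}{1687670}$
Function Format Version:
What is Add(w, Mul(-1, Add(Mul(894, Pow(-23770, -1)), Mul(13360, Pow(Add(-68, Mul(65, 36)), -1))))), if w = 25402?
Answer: Rational(42860332839, 1687670) ≈ 25396.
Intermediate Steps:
Add(w, Mul(-1, Add(Mul(894, Pow(-23770, -1)), Mul(13360, Pow(Add(-68, Mul(65, 36)), -1))))) = Add(25402, Mul(-1, Add(Mul(894, Pow(-23770, -1)), Mul(13360, Pow(Add(-68, Mul(65, 36)), -1))))) = Add(25402, Mul(-1, Add(Mul(894, Rational(-1, 23770)), Mul(13360, Pow(Add(-68, 2340), -1))))) = Add(25402, Mul(-1, Add(Rational(-447, 11885), Mul(13360, Pow(2272, -1))))) = Add(25402, Mul(-1, Add(Rational(-447, 11885), Mul(13360, Rational(1, 2272))))) = Add(25402, Mul(-1, Add(Rational(-447, 11885), Rational(835, 142)))) = Add(25402, Mul(-1, Rational(9860501, 1687670))) = Add(25402, Rational(-9860501, 1687670)) = Rational(42860332839, 1687670)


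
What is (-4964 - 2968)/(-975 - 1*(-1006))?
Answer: -7932/31 ≈ -255.87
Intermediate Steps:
(-4964 - 2968)/(-975 - 1*(-1006)) = -7932/(-975 + 1006) = -7932/31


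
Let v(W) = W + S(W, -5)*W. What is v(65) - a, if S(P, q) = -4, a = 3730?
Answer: -3925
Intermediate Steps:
v(W) = -3*W (v(W) = W - 4*W = -3*W)
v(65) - a = -3*65 - 1*3730 = -195 - 3730 = -3925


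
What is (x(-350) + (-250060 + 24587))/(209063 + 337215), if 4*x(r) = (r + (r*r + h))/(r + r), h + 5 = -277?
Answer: -157861567/382394600 ≈ -0.41282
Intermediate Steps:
h = -282 (h = -5 - 277 = -282)
x(r) = (-282 + r + r²)/(8*r) (x(r) = ((r + (r*r - 282))/(r + r))/4 = ((r + (r² - 282))/((2*r)))/4 = ((r + (-282 + r²))*(1/(2*r)))/4 = ((-282 + r + r²)*(1/(2*r)))/4 = ((-282 + r + r²)/(2*r))/4 = (-282 + r + r²)/(8*r))
(x(-350) + (-250060 + 24587))/(209063 + 337215) = ((⅛)*(-282 - 350*(1 - 350))/(-350) + (-250060 + 24587))/(209063 + 337215) = ((⅛)*(-1/350)*(-282 - 350*(-349)) - 225473)/546278 = ((⅛)*(-1/350)*(-282 + 122150) - 225473)*(1/546278) = ((⅛)*(-1/350)*121868 - 225473)*(1/546278) = (-30467/700 - 225473)*(1/546278) = -157861567/700*1/546278 = -157861567/382394600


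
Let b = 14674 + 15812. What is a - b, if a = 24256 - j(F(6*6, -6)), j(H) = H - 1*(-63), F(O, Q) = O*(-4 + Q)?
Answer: -5933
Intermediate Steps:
j(H) = 63 + H (j(H) = H + 63 = 63 + H)
a = 24553 (a = 24256 - (63 + (6*6)*(-4 - 6)) = 24256 - (63 + 36*(-10)) = 24256 - (63 - 360) = 24256 - 1*(-297) = 24256 + 297 = 24553)
b = 30486
a - b = 24553 - 1*30486 = 24553 - 30486 = -5933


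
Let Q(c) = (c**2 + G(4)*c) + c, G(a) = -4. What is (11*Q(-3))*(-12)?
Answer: -2376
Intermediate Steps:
Q(c) = c**2 - 3*c (Q(c) = (c**2 - 4*c) + c = c**2 - 3*c)
(11*Q(-3))*(-12) = (11*(-3*(-3 - 3)))*(-12) = (11*(-3*(-6)))*(-12) = (11*18)*(-12) = 198*(-12) = -2376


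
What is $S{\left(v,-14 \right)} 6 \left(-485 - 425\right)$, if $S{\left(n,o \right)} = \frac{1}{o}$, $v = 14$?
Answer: $390$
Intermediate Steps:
$S{\left(v,-14 \right)} 6 \left(-485 - 425\right) = \frac{1}{-14} \cdot 6 \left(-485 - 425\right) = \left(- \frac{1}{14}\right) 6 \left(-910\right) = \left(- \frac{3}{7}\right) \left(-910\right) = 390$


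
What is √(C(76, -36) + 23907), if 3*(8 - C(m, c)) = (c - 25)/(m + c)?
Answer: √86095830/60 ≈ 154.65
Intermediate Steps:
C(m, c) = 8 - (-25 + c)/(3*(c + m)) (C(m, c) = 8 - (c - 25)/(3*(m + c)) = 8 - (-25 + c)/(3*(c + m)))
√(C(76, -36) + 23907) = √((25 + 23*(-36) + 24*76)/(3*(-36 + 76)) + 23907) = √((⅓)*(25 - 828 + 1824)/40 + 23907) = √((⅓)*(1/40)*1021 + 23907) = √(1021/120 + 23907) = √(2869861/120) = √86095830/60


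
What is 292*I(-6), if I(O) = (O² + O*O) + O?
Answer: 19272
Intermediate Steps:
I(O) = O + 2*O² (I(O) = (O² + O²) + O = 2*O² + O = O + 2*O²)
292*I(-6) = 292*(-6*(1 + 2*(-6))) = 292*(-6*(1 - 12)) = 292*(-6*(-11)) = 292*66 = 19272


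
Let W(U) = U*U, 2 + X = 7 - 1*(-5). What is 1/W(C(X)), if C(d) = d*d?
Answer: 1/10000 ≈ 0.00010000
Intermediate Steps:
X = 10 (X = -2 + (7 - 1*(-5)) = -2 + (7 + 5) = -2 + 12 = 10)
C(d) = d**2
W(U) = U**2
1/W(C(X)) = 1/((10**2)**2) = 1/(100**2) = 1/10000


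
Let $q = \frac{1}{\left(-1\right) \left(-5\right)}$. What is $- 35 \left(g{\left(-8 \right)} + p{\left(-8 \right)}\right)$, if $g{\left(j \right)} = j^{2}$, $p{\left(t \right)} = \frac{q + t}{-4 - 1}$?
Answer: $- \frac{11473}{5} \approx -2294.6$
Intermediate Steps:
$q = \frac{1}{5} \approx 0.2$
$p{\left(t \right)} = - \frac{1}{25} - \frac{t}{5}$ ($p{\left(t \right)} = \frac{\frac{1}{5} + t}{-4 - 1} = \frac{\frac{1}{5} + t}{-5} = \left(\frac{1}{5} + t\right) \left(- \frac{1}{5}\right) = - \frac{1}{25} - \frac{t}{5}$)
$- 35 \left(g{\left(-8 \right)} + p{\left(-8 \right)}\right) = - 35 \left(\left(-8\right)^{2} - - \frac{39}{25}\right) = - 35 \left(64 + \left(- \frac{1}{25} + \frac{8}{5}\right)\right) = - 35 \left(64 + \frac{39}{25}\right) = \left(-35\right) \frac{1639}{25} = - \frac{11473}{5}$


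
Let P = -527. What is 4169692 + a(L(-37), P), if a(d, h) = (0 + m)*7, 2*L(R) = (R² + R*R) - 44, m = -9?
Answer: 4169629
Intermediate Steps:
L(R) = -22 + R² (L(R) = ((R² + R*R) - 44)/2 = ((R² + R²) - 44)/2 = (2*R² - 44)/2 = (-44 + 2*R²)/2 = -22 + R²)
a(d, h) = -63 (a(d, h) = (0 - 9)*7 = -9*7 = -63)
4169692 + a(L(-37), P) = 4169692 - 63 = 4169629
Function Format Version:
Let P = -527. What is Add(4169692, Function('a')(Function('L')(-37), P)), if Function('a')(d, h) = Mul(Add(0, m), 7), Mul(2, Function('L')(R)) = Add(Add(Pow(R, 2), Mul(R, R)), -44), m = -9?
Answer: 4169629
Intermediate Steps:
Function('L')(R) = Add(-22, Pow(R, 2)) (Function('L')(R) = Mul(Rational(1, 2), Add(Add(Pow(R, 2), Mul(R, R)), -44)) = Mul(Rational(1, 2), Add(Add(Pow(R, 2), Pow(R, 2)), -44)) = Mul(Rational(1, 2), Add(Mul(2, Pow(R, 2)), -44)) = Mul(Rational(1, 2), Add(-44, Mul(2, Pow(R, 2)))) = Add(-22, Pow(R, 2)))
Function('a')(d, h) = -63 (Function('a')(d, h) = Mul(Add(0, -9), 7) = Mul(-9, 7) = -63)
Add(4169692, Function('a')(Function('L')(-37), P)) = Add(4169692, -63) = 4169629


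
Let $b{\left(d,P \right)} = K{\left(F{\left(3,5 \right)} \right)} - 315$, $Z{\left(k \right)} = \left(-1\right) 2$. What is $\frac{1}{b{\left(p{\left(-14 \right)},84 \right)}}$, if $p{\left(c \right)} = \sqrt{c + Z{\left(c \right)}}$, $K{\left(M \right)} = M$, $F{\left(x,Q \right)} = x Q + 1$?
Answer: $- \frac{1}{299} \approx -0.0033445$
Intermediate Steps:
$F{\left(x,Q \right)} = 1 + Q x$ ($F{\left(x,Q \right)} = Q x + 1 = 1 + Q x$)
$Z{\left(k \right)} = -2$
$p{\left(c \right)} = \sqrt{-2 + c}$ ($p{\left(c \right)} = \sqrt{c - 2} = \sqrt{-2 + c}$)
$b{\left(d,P \right)} = -299$ ($b{\left(d,P \right)} = \left(1 + 5 \cdot 3\right) - 315 = \left(1 + 15\right) - 315 = 16 - 315 = -299$)
$\frac{1}{b{\left(p{\left(-14 \right)},84 \right)}} = \frac{1}{-299} = - \frac{1}{299}$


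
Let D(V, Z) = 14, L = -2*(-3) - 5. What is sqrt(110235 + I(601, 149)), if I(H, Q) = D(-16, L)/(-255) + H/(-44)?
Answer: sqrt(3468895335345)/5610 ≈ 332.00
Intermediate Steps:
L = 1 (L = 6 - 5 = 1)
I(H, Q) = -14/255 - H/44 (I(H, Q) = 14/(-255) + H/(-44) = 14*(-1/255) + H*(-1/44) = -14/255 - H/44)
sqrt(110235 + I(601, 149)) = sqrt(110235 + (-14/255 - 1/44*601)) = sqrt(110235 + (-14/255 - 601/44)) = sqrt(110235 - 153871/11220) = sqrt(1236682829/11220) = sqrt(3468895335345)/5610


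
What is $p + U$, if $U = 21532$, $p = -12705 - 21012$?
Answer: $-12185$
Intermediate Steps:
$p = -33717$
$p + U = -33717 + 21532 = -12185$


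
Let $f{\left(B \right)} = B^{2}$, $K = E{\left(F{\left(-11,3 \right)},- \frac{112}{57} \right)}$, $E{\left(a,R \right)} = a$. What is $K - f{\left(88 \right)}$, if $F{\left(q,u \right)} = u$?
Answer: $-7741$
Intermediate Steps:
$K = 3$
$K - f{\left(88 \right)} = 3 - 88^{2} = 3 - 7744 = -7741$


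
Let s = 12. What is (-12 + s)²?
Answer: 0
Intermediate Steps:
(-12 + s)² = (-12 + 12)² = 0² = 0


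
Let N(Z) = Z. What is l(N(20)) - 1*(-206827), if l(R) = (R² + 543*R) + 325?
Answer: 218412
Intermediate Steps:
l(R) = 325 + R² + 543*R
l(N(20)) - 1*(-206827) = (325 + 20² + 543*20) - 1*(-206827) = (325 + 400 + 10860) + 206827 = 11585 + 206827 = 218412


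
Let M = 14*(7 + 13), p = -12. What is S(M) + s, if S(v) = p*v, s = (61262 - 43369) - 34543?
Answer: -20010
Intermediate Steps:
s = -16650 (s = 17893 - 34543 = -16650)
M = 280 (M = 14*20 = 280)
S(v) = -12*v
S(M) + s = -12*280 - 16650 = -3360 - 16650 = -20010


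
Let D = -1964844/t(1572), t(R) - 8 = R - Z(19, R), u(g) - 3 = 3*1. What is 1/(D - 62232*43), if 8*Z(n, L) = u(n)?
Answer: -6317/16911999768 ≈ -3.7352e-7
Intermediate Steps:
u(g) = 6 (u(g) = 3 + 3*1 = 3 + 3 = 6)
Z(n, L) = ¾ (Z(n, L) = (⅛)*6 = ¾)
t(R) = 29/4 + R (t(R) = 8 + (R - 1*¾) = 8 + (R - ¾) = 8 + (-¾ + R) = 29/4 + R)
D = -7859376/6317 (D = -1964844/(29/4 + 1572) = -1964844/6317/4 = -1964844*4/6317 = -7859376/6317 ≈ -1244.2)
1/(D - 62232*43) = 1/(-7859376/6317 - 62232*43) = 1/(-7859376/6317 - 2675976) = 1/(-16911999768/6317) = -6317/16911999768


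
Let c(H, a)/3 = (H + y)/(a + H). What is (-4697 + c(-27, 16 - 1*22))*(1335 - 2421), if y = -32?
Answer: 56046288/11 ≈ 5.0951e+6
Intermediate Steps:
c(H, a) = 3*(-32 + H)/(H + a) (c(H, a) = 3*((H - 32)/(a + H)) = 3*((-32 + H)/(H + a)) = 3*(-32 + H)/(H + a))
(-4697 + c(-27, 16 - 1*22))*(1335 - 2421) = (-4697 + 3*(-32 - 27)/(-27 + (16 - 1*22)))*(1335 - 2421) = (-4697 + 3*(-59)/(-27 + (16 - 22)))*(-1086) = (-4697 + 3*(-59)/(-27 - 6))*(-1086) = (-4697 + 3*(-59)/(-33))*(-1086) = (-4697 + 3*(-1/33)*(-59))*(-1086) = (-4697 + 59/11)*(-1086) = -51608/11*(-1086) = 56046288/11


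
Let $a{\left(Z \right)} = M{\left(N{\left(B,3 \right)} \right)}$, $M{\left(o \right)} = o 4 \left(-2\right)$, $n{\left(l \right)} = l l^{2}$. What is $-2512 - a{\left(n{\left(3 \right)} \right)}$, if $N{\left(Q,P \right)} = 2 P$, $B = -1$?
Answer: $-2464$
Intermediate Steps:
$n{\left(l \right)} = l^{3}$
$M{\left(o \right)} = - 8 o$ ($M{\left(o \right)} = 4 o \left(-2\right) = - 8 o$)
$a{\left(Z \right)} = -48$ ($a{\left(Z \right)} = - 8 \cdot 2 \cdot 3 = \left(-8\right) 6 = -48$)
$-2512 - a{\left(n{\left(3 \right)} \right)} = -2512 - -48 = -2512 + 48 = -2464$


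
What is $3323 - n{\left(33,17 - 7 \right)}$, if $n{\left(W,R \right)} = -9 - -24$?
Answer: $3308$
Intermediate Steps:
$n{\left(W,R \right)} = 15$ ($n{\left(W,R \right)} = -9 + 24 = 15$)
$3323 - n{\left(33,17 - 7 \right)} = 3323 - 15 = 3308$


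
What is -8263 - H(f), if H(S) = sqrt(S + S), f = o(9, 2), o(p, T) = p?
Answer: -8263 - 3*sqrt(2) ≈ -8267.3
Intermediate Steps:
f = 9
H(S) = sqrt(2)*sqrt(S) (H(S) = sqrt(2*S) = sqrt(2)*sqrt(S))
-8263 - H(f) = -8263 - sqrt(2)*sqrt(9) = -8263 - sqrt(2)*3 = -8263 - 3*sqrt(2)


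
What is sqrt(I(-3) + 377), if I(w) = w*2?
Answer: sqrt(371) ≈ 19.261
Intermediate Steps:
I(w) = 2*w
sqrt(I(-3) + 377) = sqrt(2*(-3) + 377) = sqrt(-6 + 377) = sqrt(371)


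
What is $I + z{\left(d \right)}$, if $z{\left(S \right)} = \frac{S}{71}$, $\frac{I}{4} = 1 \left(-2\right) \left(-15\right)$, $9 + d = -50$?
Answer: $\frac{8461}{71} \approx 119.17$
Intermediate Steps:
$d = -59$ ($d = -9 - 50 = -59$)
$I = 120$ ($I = 4 \cdot 1 \left(-2\right) \left(-15\right) = 4 \left(\left(-2\right) \left(-15\right)\right) = 4 \cdot 30 = 120$)
$z{\left(S \right)} = \frac{S}{71}$ ($z{\left(S \right)} = S \frac{1}{71} = \frac{S}{71}$)
$I + z{\left(d \right)} = 120 + \frac{1}{71} \left(-59\right) = 120 - \frac{59}{71} = \frac{8461}{71}$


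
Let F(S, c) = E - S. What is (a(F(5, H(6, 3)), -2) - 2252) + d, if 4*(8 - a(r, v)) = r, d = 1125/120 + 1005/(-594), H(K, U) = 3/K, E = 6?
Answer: -1771361/792 ≈ -2236.6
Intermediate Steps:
F(S, c) = 6 - S
d = 6085/792 (d = 1125*(1/120) + 1005*(-1/594) = 75/8 - 335/198 = 6085/792 ≈ 7.6831)
a(r, v) = 8 - r/4
(a(F(5, H(6, 3)), -2) - 2252) + d = ((8 - (6 - 1*5)/4) - 2252) + 6085/792 = ((8 - (6 - 5)/4) - 2252) + 6085/792 = ((8 - ¼*1) - 2252) + 6085/792 = ((8 - ¼) - 2252) + 6085/792 = (31/4 - 2252) + 6085/792 = -8977/4 + 6085/792 = -1771361/792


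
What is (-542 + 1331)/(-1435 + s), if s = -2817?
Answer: -789/4252 ≈ -0.18556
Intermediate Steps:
(-542 + 1331)/(-1435 + s) = (-542 + 1331)/(-1435 - 2817) = 789/(-4252) = 789*(-1/4252) = -789/4252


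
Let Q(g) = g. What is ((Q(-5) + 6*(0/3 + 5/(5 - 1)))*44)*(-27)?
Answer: -2970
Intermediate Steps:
((Q(-5) + 6*(0/3 + 5/(5 - 1)))*44)*(-27) = ((-5 + 6*(0/3 + 5/(5 - 1)))*44)*(-27) = ((-5 + 6*(0*(⅓) + 5/4))*44)*(-27) = ((-5 + 6*(0 + 5*(¼)))*44)*(-27) = ((-5 + 6*(0 + 5/4))*44)*(-27) = ((-5 + 6*(5/4))*44)*(-27) = ((-5 + 15/2)*44)*(-27) = ((5/2)*44)*(-27) = 110*(-27) = -2970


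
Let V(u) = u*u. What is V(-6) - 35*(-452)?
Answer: 15856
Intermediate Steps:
V(u) = u²
V(-6) - 35*(-452) = (-6)² - 35*(-452) = 36 + 15820 = 15856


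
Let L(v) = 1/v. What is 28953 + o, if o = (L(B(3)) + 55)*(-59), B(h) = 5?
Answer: 128481/5 ≈ 25696.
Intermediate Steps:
o = -16284/5 (o = (1/5 + 55)*(-59) = (⅕ + 55)*(-59) = (276/5)*(-59) = -16284/5 ≈ -3256.8)
28953 + o = 28953 - 16284/5 = 128481/5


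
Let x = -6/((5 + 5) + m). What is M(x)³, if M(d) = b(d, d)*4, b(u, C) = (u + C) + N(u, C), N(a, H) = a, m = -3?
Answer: -373248/343 ≈ -1088.2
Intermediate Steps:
b(u, C) = C + 2*u (b(u, C) = (u + C) + u = (C + u) + u = C + 2*u)
x = -6/7 (x = -6/((5 + 5) - 3) = -6/(10 - 3) = -6/7 ≈ -0.85714)
M(d) = 12*d (M(d) = (d + 2*d)*4 = (3*d)*4 = 12*d)
M(x)³ = (12*(-6/7))³ = (-72/7)³ = -373248/343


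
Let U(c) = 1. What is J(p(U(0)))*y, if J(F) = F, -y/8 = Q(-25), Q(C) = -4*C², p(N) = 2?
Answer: 40000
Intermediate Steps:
y = 20000 (y = -(-32)*(-25)² = -(-32)*625 = -8*(-2500) = 20000)
J(p(U(0)))*y = 2*20000 = 40000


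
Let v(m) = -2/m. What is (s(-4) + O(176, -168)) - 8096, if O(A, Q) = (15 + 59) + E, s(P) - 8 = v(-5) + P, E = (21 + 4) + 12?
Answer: -39903/5 ≈ -7980.6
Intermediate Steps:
E = 37 (E = 25 + 12 = 37)
s(P) = 42/5 + P (s(P) = 8 + (-2/(-5) + P) = 8 + (-2*(-⅕) + P) = 8 + (⅖ + P) = 42/5 + P)
O(A, Q) = 111 (O(A, Q) = (15 + 59) + 37 = 74 + 37 = 111)
(s(-4) + O(176, -168)) - 8096 = ((42/5 - 4) + 111) - 8096 = (22/5 + 111) - 8096 = 577/5 - 8096 = -39903/5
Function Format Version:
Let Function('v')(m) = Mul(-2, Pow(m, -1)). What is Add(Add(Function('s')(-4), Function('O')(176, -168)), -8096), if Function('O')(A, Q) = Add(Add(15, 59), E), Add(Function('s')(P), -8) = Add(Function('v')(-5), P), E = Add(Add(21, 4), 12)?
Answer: Rational(-39903, 5) ≈ -7980.6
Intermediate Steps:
E = 37 (E = Add(25, 12) = 37)
Function('s')(P) = Add(Rational(42, 5), P) (Function('s')(P) = Add(8, Add(Mul(-2, Pow(-5, -1)), P)) = Add(8, Add(Mul(-2, Rational(-1, 5)), P)) = Add(8, Add(Rational(2, 5), P)) = Add(Rational(42, 5), P))
Function('O')(A, Q) = 111 (Function('O')(A, Q) = Add(Add(15, 59), 37) = Add(74, 37) = 111)
Add(Add(Function('s')(-4), Function('O')(176, -168)), -8096) = Add(Add(Add(Rational(42, 5), -4), 111), -8096) = Add(Add(Rational(22, 5), 111), -8096) = Add(Rational(577, 5), -8096) = Rational(-39903, 5)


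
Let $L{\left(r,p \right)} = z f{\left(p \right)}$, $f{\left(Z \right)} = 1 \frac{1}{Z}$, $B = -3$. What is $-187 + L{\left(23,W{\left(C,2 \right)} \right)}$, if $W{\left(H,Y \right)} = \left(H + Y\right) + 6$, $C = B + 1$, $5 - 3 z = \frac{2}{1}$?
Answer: $- \frac{1121}{6} \approx -186.83$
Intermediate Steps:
$z = 1$ ($z = \frac{5}{3} - \frac{2 \cdot 1^{-1}}{3} = \frac{5}{3} - \frac{2 \cdot 1}{3} = \frac{5}{3} - \frac{2}{3} = 1$)
$C = -2$ ($C = -3 + 1 = -2$)
$f{\left(Z \right)} = \frac{1}{Z}$
$W{\left(H,Y \right)} = 6 + H + Y$
$L{\left(r,p \right)} = \frac{1}{p}$ ($L{\left(r,p \right)} = 1 \frac{1}{p} = \frac{1}{p}$)
$-187 + L{\left(23,W{\left(C,2 \right)} \right)} = -187 + \frac{1}{6 - 2 + 2} = -187 + \frac{1}{6} = - \frac{1121}{6}$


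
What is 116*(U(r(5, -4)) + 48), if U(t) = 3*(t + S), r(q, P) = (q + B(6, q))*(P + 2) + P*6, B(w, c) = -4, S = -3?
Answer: -4524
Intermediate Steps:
r(q, P) = 6*P + (-4 + q)*(2 + P) (r(q, P) = (q - 4)*(P + 2) + P*6 = (-4 + q)*(2 + P) + 6*P = 6*P + (-4 + q)*(2 + P))
U(t) = -9 + 3*t (U(t) = 3*(t - 3) = 3*(-3 + t) = -9 + 3*t)
116*(U(r(5, -4)) + 48) = 116*((-9 + 3*(-8 + 2*(-4) + 2*5 - 4*5)) + 48) = 116*((-9 + 3*(-8 - 8 + 10 - 20)) + 48) = 116*((-9 + 3*(-26)) + 48) = 116*((-9 - 78) + 48) = 116*(-87 + 48) = 116*(-39) = -4524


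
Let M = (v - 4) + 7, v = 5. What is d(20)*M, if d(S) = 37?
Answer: 296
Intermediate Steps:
M = 8 (M = (5 - 4) + 7 = 1 + 7 = 8)
d(20)*M = 37*8 = 296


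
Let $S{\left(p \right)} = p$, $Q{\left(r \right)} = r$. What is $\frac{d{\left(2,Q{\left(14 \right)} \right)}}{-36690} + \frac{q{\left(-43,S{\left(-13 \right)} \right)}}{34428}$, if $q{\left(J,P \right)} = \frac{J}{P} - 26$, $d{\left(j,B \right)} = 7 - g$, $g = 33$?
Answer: $\frac{45173}{912284620} \approx 4.9516 \cdot 10^{-5}$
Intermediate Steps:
$d{\left(j,B \right)} = -26$ ($d{\left(j,B \right)} = 7 - 33 = -26$)
$q{\left(J,P \right)} = -26 + \frac{J}{P}$
$\frac{d{\left(2,Q{\left(14 \right)} \right)}}{-36690} + \frac{q{\left(-43,S{\left(-13 \right)} \right)}}{34428} = - \frac{26}{-36690} + \frac{-26 - \frac{43}{-13}}{34428} = \left(-26\right) \left(- \frac{1}{36690}\right) + \left(-26 - - \frac{43}{13}\right) \frac{1}{34428} = \frac{13}{18345} + \left(-26 + \frac{43}{13}\right) \frac{1}{34428} = \frac{13}{18345} - \frac{295}{447564} = \frac{45173}{912284620}$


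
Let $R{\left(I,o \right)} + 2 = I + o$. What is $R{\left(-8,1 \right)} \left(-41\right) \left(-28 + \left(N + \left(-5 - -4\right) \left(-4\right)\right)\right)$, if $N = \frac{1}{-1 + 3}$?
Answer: $- \frac{17343}{2} \approx -8671.5$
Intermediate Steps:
$N = \frac{1}{2} \approx 0.5$
$R{\left(I,o \right)} = -2 + I + o$ ($R{\left(I,o \right)} = -2 + \left(I + o\right) = -2 + I + o$)
$R{\left(-8,1 \right)} \left(-41\right) \left(-28 + \left(N + \left(-5 - -4\right) \left(-4\right)\right)\right) = \left(-2 - 8 + 1\right) \left(-41\right) \left(-28 + \left(\frac{1}{2} + \left(-5 - -4\right) \left(-4\right)\right)\right) = \left(-9\right) \left(-41\right) \left(-28 + \left(\frac{1}{2} + \left(-5 + 4\right) \left(-4\right)\right)\right) = 369 \left(-28 + \left(\frac{1}{2} - -4\right)\right) = 369 \left(-28 + \left(\frac{1}{2} + 4\right)\right) = 369 \left(-28 + \frac{9}{2}\right) = 369 \left(- \frac{47}{2}\right) = - \frac{17343}{2}$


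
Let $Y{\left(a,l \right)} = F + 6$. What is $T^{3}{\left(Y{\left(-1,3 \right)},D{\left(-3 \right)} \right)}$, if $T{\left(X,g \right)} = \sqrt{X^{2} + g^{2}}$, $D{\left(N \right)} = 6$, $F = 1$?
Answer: $85 \sqrt{85} \approx 783.66$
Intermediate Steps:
$Y{\left(a,l \right)} = 7$ ($Y{\left(a,l \right)} = 1 + 6 = 7$)
$T^{3}{\left(Y{\left(-1,3 \right)},D{\left(-3 \right)} \right)} = \left(\sqrt{7^{2} + 6^{2}}\right)^{3} = \left(\sqrt{49 + 36}\right)^{3} = \left(\sqrt{85}\right)^{3} = 85 \sqrt{85}$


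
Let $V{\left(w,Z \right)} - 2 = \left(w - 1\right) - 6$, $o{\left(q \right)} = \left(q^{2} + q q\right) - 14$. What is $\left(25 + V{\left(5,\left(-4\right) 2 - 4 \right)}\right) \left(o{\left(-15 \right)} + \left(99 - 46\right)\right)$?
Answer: $12225$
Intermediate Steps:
$o{\left(q \right)} = -14 + 2 q^{2}$ ($o{\left(q \right)} = \left(q^{2} + q^{2}\right) - 14 = 2 q^{2} - 14 = -14 + 2 q^{2}$)
$V{\left(w,Z \right)} = -5 + w$ ($V{\left(w,Z \right)} = 2 + \left(\left(w - 1\right) - 6\right) = 2 + \left(\left(-1 + w\right) - 6\right) = 2 + \left(-7 + w\right) = -5 + w$)
$\left(25 + V{\left(5,\left(-4\right) 2 - 4 \right)}\right) \left(o{\left(-15 \right)} + \left(99 - 46\right)\right) = \left(25 + \left(-5 + 5\right)\right) \left(\left(-14 + 2 \left(-15\right)^{2}\right) + \left(99 - 46\right)\right) = \left(25 + 0\right) \left(\left(-14 + 2 \cdot 225\right) + 53\right) = 25 \left(\left(-14 + 450\right) + 53\right) = 25 \left(436 + 53\right) = 25 \cdot 489 = 12225$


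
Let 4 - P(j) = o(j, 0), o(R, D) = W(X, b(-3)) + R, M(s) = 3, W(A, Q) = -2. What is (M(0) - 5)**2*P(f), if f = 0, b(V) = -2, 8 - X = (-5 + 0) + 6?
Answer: 24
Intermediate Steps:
X = 7 (X = 8 - ((-5 + 0) + 6) = 8 - (-5 + 6) = 8 - 1*1 = 8 - 1 = 7)
o(R, D) = -2 + R
P(j) = 6 - j (P(j) = 4 - (-2 + j) = 4 + (2 - j) = 6 - j)
(M(0) - 5)**2*P(f) = (3 - 5)**2*(6 - 1*0) = (-2)**2*(6 + 0) = 4*6 = 24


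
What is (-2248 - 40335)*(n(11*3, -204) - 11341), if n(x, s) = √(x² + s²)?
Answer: 482933803 - 127749*√4745 ≈ 4.7413e+8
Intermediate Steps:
n(x, s) = √(s² + x²)
(-2248 - 40335)*(n(11*3, -204) - 11341) = (-2248 - 40335)*(√((-204)² + (11*3)²) - 11341) = -42583*(√(41616 + 33²) - 11341) = -42583*(√(41616 + 1089) - 11341) = -42583*(√42705 - 11341) = -42583*(3*√4745 - 11341) = -42583*(-11341 + 3*√4745) = 482933803 - 127749*√4745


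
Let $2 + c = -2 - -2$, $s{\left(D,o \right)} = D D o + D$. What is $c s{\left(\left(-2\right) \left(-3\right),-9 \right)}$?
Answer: $636$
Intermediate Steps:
$s{\left(D,o \right)} = D + o D^{2}$ ($s{\left(D,o \right)} = D^{2} o + D = o D^{2} + D = D + o D^{2}$)
$c = -2$ ($c = -2 - 0 = -2 + \left(-2 + 2\right) = -2 + 0 = -2$)
$c s{\left(\left(-2\right) \left(-3\right),-9 \right)} = - 2 \left(-2\right) \left(-3\right) \left(1 + \left(-2\right) \left(-3\right) \left(-9\right)\right) = - 2 \cdot 6 \left(1 + 6 \left(-9\right)\right) = - 2 \cdot 6 \left(1 - 54\right) = - 2 \cdot 6 \left(-53\right) = \left(-2\right) \left(-318\right) = 636$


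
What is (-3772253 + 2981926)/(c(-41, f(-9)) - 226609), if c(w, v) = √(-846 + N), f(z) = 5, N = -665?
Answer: 179095211143/51351640392 + 790327*I*√1511/51351640392 ≈ 3.4876 + 0.00059825*I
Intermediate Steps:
c(w, v) = I*√1511 (c(w, v) = √(-846 - 665) = √(-1511) = I*√1511)
(-3772253 + 2981926)/(c(-41, f(-9)) - 226609) = (-3772253 + 2981926)/(I*√1511 - 226609) = -790327/(-226609 + I*√1511)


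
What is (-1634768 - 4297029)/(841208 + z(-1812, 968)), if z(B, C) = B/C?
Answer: -1435494874/203571883 ≈ -7.0515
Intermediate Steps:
(-1634768 - 4297029)/(841208 + z(-1812, 968)) = (-1634768 - 4297029)/(841208 - 1812/968) = -5931797/(841208 - 1812*1/968) = -5931797/(841208 - 453/242) = -5931797/203571883/242 = -5931797*242/203571883 = -1435494874/203571883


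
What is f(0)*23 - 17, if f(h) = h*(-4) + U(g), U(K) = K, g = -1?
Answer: -40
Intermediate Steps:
f(h) = -1 - 4*h (f(h) = h*(-4) - 1 = -4*h - 1 = -1 - 4*h)
f(0)*23 - 17 = (-1 - 4*0)*23 - 17 = (-1 + 0)*23 - 17 = -1*23 - 17 = -23 - 17 = -40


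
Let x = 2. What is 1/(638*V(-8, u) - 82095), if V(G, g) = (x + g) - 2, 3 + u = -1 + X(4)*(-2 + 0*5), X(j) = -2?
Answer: -1/82095 ≈ -1.2181e-5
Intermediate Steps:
u = 0 (u = -3 + (-1 - 2*(-2 + 0*5)) = -3 + (-1 - 2*(-2 + 0)) = -3 + (-1 - 2*(-2)) = -3 + (-1 + 4) = -3 + 3 = 0)
V(G, g) = g (V(G, g) = (2 + g) - 2 = g)
1/(638*V(-8, u) - 82095) = 1/(638*0 - 82095) = 1/(0 - 82095) = 1/(-82095) = -1/82095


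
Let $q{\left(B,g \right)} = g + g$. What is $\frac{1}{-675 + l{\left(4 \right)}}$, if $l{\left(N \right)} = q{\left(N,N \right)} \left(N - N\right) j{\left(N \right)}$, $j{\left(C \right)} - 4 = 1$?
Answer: $- \frac{1}{675} \approx -0.0014815$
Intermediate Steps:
$j{\left(C \right)} = 5$ ($j{\left(C \right)} = 4 + 1 = 5$)
$q{\left(B,g \right)} = 2 g$
$l{\left(N \right)} = 0$ ($l{\left(N \right)} = 2 N \left(N - N\right) 5 = 2 N 0 \cdot 5 = 0 \cdot 5 = 0$)
$\frac{1}{-675 + l{\left(4 \right)}} = \frac{1}{-675 + 0} = \frac{1}{-675} = - \frac{1}{675}$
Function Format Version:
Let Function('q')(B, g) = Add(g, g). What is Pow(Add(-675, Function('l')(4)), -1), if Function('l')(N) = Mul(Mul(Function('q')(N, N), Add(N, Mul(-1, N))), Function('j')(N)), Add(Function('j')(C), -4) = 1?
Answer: Rational(-1, 675) ≈ -0.0014815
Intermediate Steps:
Function('j')(C) = 5 (Function('j')(C) = Add(4, 1) = 5)
Function('q')(B, g) = Mul(2, g)
Function('l')(N) = 0 (Function('l')(N) = Mul(Mul(Mul(2, N), Add(N, Mul(-1, N))), 5) = Mul(Mul(Mul(2, N), 0), 5) = Mul(0, 5) = 0)
Pow(Add(-675, Function('l')(4)), -1) = Pow(Add(-675, 0), -1) = Pow(-675, -1) = Rational(-1, 675)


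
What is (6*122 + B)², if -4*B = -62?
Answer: 2235025/4 ≈ 5.5876e+5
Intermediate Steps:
B = 31/2 (B = -¼*(-62) = 31/2 ≈ 15.500)
(6*122 + B)² = (6*122 + 31/2)² = (732 + 31/2)² = (1495/2)² = 2235025/4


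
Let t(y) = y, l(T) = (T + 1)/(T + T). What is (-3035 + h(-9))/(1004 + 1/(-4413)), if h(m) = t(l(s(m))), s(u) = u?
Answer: -40174481/13291953 ≈ -3.0225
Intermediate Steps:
l(T) = (1 + T)/(2*T) (l(T) = (1 + T)/((2*T)) = (1 + T)*(1/(2*T)) = (1 + T)/(2*T))
h(m) = (1 + m)/(2*m)
(-3035 + h(-9))/(1004 + 1/(-4413)) = (-3035 + (½)*(1 - 9)/(-9))/(1004 + 1/(-4413)) = (-3035 + (½)*(-⅑)*(-8))/(1004 - 1/4413) = (-3035 + 4/9)/(4430651/4413) = -27311/9*4413/4430651 = -40174481/13291953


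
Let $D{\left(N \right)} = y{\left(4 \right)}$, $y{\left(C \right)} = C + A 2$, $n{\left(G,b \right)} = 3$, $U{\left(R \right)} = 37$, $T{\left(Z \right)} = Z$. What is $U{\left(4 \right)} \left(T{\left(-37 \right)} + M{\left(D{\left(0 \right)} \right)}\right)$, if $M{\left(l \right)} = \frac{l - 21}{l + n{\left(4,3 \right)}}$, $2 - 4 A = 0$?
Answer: $-1443$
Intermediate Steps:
$A = \frac{1}{2}$ ($A = \frac{1}{2} - 0 = \frac{1}{2} + 0 = \frac{1}{2} \approx 0.5$)
$y{\left(C \right)} = 1 + C$ ($y{\left(C \right)} = C + \frac{1}{2} \cdot 2 = C + 1 = 1 + C$)
$D{\left(N \right)} = 5$ ($D{\left(N \right)} = 1 + 4 = 5$)
$M{\left(l \right)} = \frac{-21 + l}{3 + l}$ ($M{\left(l \right)} = \frac{l - 21}{l + 3} = \frac{-21 + l}{3 + l}$)
$U{\left(4 \right)} \left(T{\left(-37 \right)} + M{\left(D{\left(0 \right)} \right)}\right) = 37 \left(-37 + \frac{-21 + 5}{3 + 5}\right) = 37 \left(-37 + \frac{1}{8} \left(-16\right)\right) = 37 \left(-37 - 2\right) = 37 \left(-39\right) = -1443$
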